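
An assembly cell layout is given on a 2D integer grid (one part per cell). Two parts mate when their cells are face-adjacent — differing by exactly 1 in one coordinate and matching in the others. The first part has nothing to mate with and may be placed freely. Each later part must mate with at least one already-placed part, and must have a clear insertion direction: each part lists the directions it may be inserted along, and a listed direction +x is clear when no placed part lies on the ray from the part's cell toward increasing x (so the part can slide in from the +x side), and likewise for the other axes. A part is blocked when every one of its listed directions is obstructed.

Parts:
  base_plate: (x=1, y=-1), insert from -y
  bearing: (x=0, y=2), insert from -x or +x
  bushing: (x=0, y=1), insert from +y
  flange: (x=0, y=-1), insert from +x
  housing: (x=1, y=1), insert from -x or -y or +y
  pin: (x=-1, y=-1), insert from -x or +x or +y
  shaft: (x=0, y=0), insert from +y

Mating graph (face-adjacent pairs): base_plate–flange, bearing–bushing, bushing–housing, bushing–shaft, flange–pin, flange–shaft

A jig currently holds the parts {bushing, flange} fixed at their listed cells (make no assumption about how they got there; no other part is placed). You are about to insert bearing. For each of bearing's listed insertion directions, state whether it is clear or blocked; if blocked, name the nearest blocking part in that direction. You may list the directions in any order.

-x: ray from bearing(0, 2) has no placed part ⇒ clear
+x: ray from bearing(0, 2) has no placed part ⇒ clear

+x: clear; -x: clear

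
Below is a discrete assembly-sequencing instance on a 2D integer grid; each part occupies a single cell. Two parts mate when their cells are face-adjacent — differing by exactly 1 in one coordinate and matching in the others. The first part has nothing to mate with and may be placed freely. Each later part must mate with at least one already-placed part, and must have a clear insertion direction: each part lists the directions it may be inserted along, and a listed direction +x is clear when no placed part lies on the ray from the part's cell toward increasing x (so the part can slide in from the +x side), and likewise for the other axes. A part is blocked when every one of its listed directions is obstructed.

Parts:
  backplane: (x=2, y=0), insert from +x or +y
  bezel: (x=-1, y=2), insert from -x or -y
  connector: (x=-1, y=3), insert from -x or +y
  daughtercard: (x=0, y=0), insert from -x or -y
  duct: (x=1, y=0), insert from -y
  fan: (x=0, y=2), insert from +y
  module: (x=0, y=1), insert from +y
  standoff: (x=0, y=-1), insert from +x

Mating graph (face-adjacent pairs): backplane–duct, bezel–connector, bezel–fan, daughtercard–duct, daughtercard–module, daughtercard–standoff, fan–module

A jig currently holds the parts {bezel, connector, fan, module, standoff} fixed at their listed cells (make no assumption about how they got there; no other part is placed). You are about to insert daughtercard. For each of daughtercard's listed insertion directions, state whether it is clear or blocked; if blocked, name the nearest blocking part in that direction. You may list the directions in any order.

-x: ray from daughtercard(0, 0) has no placed part ⇒ clear
-y: nearest on ray is standoff@(0, -1) ⇒ blocked

-x: clear; -y: blocked by standoff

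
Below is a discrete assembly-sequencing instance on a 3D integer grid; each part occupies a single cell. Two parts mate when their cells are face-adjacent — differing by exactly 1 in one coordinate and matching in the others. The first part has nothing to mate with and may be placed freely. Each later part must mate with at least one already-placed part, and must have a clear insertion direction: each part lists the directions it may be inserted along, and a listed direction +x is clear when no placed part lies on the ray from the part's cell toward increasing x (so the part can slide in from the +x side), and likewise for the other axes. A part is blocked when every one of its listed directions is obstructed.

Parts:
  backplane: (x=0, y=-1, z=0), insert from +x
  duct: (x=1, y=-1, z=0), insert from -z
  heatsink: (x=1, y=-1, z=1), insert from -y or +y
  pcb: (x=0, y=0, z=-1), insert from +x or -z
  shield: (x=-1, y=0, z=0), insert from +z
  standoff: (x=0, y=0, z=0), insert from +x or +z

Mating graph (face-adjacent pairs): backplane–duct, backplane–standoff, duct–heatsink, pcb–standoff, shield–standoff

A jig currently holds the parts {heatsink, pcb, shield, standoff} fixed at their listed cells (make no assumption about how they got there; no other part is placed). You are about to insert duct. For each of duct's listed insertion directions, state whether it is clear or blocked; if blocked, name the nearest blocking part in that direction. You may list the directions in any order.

-z: ray from duct(1, -1, 0) has no placed part ⇒ clear

-z: clear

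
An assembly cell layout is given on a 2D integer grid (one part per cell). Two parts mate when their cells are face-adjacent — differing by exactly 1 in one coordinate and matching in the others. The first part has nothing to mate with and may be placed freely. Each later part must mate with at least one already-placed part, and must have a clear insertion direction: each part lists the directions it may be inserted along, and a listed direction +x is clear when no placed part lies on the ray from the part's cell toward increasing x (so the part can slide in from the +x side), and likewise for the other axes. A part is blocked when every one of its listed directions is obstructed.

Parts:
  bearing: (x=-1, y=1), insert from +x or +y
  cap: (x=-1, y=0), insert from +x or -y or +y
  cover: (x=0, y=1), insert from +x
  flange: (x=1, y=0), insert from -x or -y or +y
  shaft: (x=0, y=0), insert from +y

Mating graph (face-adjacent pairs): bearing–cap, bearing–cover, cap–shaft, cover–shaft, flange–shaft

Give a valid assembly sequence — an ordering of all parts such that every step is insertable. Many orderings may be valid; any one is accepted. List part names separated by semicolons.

1. flange@(1, 0) [-x clear] — {flange}
2. shaft@(0, 0) [+y clear] — {flange, shaft}
3. cap@(-1, 0) [-y clear] — {cap, flange, shaft}
4. bearing@(-1, 1) [+x clear] — {bearing, cap, flange, shaft}
5. cover@(0, 1) [+x clear] — {bearing, cap, cover, flange, shaft}

flange; shaft; cap; bearing; cover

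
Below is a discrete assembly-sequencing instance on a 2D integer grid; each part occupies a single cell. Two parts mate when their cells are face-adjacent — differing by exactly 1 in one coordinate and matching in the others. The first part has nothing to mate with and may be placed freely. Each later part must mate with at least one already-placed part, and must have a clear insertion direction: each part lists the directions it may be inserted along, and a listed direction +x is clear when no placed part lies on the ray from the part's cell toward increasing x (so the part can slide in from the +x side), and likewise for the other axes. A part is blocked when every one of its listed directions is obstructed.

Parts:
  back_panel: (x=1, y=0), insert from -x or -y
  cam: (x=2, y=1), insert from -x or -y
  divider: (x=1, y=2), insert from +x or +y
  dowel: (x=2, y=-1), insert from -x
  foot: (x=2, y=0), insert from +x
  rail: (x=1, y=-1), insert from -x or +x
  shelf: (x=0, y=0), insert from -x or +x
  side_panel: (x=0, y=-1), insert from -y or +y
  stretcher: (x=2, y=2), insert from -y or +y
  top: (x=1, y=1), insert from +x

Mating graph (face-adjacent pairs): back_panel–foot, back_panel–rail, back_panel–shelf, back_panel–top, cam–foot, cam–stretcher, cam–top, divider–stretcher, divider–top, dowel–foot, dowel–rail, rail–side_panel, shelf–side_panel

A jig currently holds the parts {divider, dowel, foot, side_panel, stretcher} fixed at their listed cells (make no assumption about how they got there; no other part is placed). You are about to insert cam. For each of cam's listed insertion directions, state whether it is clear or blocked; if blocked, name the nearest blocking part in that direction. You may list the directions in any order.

-x: ray from cam(2, 1) has no placed part ⇒ clear
-y: nearest on ray is foot@(2, 0) ⇒ blocked

-x: clear; -y: blocked by foot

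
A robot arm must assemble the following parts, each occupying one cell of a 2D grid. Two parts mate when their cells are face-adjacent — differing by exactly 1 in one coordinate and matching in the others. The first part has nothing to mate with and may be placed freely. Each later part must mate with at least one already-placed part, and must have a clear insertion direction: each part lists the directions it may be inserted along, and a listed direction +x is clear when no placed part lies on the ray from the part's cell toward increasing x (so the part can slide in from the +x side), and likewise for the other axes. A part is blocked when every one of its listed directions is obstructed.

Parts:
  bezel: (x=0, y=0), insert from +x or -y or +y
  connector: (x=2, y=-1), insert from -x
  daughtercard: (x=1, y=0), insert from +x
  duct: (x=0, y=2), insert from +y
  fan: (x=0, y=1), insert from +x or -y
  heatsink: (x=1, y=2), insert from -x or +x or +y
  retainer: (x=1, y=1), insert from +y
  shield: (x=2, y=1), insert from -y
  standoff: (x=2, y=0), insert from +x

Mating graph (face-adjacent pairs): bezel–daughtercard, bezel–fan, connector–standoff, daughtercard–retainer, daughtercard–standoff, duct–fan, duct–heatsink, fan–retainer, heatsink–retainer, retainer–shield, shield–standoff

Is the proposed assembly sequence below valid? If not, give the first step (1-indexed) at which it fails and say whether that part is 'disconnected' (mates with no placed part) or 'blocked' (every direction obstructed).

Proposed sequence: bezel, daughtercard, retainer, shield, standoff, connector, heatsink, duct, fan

Invalid at step 9 (blocked)

1. bezel@(0, 0) [+x clear] — {bezel}
2. daughtercard@(1, 0) [+x clear] — {bezel, daughtercard}
3. retainer@(1, 1) [+y clear] — {bezel, daughtercard, retainer}
4. shield@(2, 1) [-y clear] — {bezel, daughtercard, retainer, shield}
5. standoff@(2, 0) [+x clear] — {bezel, daughtercard, retainer, shield, standoff}
6. connector@(2, -1) [-x clear] — {bezel, connector, daughtercard, retainer, shield, standoff}
7. heatsink@(1, 2) [-x clear] — {bezel, connector, daughtercard, heatsink, retainer, shield, standoff}
8. duct@(0, 2) [+y clear] — {bezel, connector, daughtercard, duct, heatsink, retainer, shield, standoff}
9. fan@(0, 1) — +x/-y all obstructed ⇒ blocked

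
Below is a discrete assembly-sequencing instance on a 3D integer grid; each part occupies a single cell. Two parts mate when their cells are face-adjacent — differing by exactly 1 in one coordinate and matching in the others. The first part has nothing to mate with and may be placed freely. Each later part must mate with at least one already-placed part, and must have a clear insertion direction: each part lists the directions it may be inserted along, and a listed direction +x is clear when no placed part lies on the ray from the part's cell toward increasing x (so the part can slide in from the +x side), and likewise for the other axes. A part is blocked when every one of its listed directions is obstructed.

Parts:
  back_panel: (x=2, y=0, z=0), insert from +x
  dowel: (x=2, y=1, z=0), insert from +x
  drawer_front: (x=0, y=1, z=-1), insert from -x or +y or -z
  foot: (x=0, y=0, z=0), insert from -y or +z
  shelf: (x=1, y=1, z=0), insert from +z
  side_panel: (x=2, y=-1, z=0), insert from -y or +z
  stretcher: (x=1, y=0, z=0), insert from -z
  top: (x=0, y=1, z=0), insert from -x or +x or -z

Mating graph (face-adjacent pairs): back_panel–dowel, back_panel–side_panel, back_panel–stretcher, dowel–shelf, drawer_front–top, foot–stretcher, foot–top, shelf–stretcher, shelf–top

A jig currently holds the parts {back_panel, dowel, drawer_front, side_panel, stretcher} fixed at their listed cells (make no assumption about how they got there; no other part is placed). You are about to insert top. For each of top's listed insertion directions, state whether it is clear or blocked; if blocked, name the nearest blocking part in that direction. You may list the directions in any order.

-x: ray from top(0, 1, 0) has no placed part ⇒ clear
+x: nearest on ray is dowel@(2, 1, 0) ⇒ blocked
-z: nearest on ray is drawer_front@(0, 1, -1) ⇒ blocked

+x: blocked by dowel; -x: clear; -z: blocked by drawer_front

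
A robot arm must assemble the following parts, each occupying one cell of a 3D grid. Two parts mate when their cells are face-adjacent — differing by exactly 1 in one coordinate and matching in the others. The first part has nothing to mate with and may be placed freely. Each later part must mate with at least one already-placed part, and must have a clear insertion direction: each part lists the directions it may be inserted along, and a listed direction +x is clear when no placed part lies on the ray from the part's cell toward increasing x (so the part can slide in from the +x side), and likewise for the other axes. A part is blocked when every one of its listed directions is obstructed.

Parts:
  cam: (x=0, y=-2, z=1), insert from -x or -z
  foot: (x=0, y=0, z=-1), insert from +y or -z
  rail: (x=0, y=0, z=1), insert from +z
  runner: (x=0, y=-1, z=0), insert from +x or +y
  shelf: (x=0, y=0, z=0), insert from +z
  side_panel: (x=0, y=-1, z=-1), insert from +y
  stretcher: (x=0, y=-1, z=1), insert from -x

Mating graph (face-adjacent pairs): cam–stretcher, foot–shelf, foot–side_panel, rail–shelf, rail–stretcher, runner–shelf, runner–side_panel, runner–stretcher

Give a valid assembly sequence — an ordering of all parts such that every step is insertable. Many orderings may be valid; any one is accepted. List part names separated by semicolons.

stretcher; cam; runner; side_panel; foot; shelf; rail

1. stretcher@(0, -1, 1) [-x clear] — {stretcher}
2. cam@(0, -2, 1) [-x clear] — {cam, stretcher}
3. runner@(0, -1, 0) [+x clear] — {cam, runner, stretcher}
4. side_panel@(0, -1, -1) [+y clear] — {cam, runner, side_panel, stretcher}
5. foot@(0, 0, -1) [+y clear] — {cam, foot, runner, side_panel, stretcher}
6. shelf@(0, 0, 0) [+z clear] — {cam, foot, runner, shelf, side_panel, stretcher}
7. rail@(0, 0, 1) [+z clear] — {cam, foot, rail, runner, shelf, side_panel, stretcher}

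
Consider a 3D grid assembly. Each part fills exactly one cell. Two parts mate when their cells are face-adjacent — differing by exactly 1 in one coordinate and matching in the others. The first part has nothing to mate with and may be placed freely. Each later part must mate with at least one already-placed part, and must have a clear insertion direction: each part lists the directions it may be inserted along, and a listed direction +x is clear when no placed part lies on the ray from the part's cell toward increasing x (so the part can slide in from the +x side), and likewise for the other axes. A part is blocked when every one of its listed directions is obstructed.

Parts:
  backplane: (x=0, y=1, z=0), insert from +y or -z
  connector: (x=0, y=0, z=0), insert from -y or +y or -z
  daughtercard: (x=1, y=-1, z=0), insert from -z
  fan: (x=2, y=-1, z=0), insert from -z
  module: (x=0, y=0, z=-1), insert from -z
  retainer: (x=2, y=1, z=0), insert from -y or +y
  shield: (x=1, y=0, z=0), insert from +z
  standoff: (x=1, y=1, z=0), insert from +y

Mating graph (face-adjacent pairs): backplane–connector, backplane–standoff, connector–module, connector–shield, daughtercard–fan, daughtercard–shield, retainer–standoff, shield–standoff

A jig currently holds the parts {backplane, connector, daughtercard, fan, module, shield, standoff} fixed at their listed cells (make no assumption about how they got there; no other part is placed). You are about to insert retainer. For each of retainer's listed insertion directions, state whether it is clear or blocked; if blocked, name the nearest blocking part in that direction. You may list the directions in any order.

-y: nearest on ray is fan@(2, -1, 0) ⇒ blocked
+y: ray from retainer(2, 1, 0) has no placed part ⇒ clear

+y: clear; -y: blocked by fan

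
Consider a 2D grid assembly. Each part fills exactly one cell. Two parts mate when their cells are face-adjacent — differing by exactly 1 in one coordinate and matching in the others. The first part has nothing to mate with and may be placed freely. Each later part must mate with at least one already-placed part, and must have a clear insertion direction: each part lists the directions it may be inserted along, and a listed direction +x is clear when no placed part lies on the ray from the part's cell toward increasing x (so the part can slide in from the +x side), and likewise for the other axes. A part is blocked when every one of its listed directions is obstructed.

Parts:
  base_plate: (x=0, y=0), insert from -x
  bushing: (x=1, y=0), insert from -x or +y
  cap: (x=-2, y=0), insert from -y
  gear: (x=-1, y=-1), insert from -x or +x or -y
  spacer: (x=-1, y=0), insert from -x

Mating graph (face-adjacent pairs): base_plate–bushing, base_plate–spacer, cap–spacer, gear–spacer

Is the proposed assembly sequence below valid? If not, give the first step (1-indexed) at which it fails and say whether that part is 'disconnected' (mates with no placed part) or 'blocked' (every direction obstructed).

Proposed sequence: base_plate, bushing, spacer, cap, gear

Valid

1. base_plate@(0, 0) [-x clear] — {base_plate}
2. bushing@(1, 0) [+y clear] — {base_plate, bushing}
3. spacer@(-1, 0) [-x clear] — {base_plate, bushing, spacer}
4. cap@(-2, 0) [-y clear] — {base_plate, bushing, cap, spacer}
5. gear@(-1, -1) [-x clear] — {base_plate, bushing, cap, gear, spacer}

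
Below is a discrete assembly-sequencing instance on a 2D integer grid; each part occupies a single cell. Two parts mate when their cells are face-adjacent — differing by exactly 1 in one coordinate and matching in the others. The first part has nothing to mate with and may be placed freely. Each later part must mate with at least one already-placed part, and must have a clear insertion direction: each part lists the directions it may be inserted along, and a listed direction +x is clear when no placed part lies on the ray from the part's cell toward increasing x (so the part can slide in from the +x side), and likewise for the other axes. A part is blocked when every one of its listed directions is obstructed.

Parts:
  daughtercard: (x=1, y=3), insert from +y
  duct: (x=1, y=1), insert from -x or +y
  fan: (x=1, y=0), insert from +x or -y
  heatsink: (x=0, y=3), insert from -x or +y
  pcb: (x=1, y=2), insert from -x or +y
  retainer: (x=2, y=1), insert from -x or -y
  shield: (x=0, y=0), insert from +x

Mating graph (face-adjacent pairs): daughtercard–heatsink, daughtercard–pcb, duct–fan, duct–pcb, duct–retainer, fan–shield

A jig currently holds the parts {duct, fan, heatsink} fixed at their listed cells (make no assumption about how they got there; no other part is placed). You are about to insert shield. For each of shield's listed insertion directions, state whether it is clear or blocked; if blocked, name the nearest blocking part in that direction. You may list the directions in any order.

+x: blocked by fan

+x: nearest on ray is fan@(1, 0) ⇒ blocked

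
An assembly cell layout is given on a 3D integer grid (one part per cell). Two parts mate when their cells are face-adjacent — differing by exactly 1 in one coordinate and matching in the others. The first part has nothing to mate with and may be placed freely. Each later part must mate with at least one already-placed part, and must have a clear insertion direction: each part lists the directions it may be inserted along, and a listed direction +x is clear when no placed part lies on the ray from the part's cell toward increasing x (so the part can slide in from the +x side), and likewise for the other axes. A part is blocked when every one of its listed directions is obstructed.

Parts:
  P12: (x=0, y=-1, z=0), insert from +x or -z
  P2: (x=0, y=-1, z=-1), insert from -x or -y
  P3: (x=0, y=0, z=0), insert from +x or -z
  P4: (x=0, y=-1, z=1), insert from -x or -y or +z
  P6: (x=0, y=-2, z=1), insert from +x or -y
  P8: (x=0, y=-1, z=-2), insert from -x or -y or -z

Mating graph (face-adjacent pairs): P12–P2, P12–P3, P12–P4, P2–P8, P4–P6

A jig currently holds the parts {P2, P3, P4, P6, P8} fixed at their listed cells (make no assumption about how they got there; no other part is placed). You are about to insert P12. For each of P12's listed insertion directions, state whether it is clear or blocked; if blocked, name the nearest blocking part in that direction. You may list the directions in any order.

+x: clear; -z: blocked by P2

+x: ray from P12(0, -1, 0) has no placed part ⇒ clear
-z: nearest on ray is P2@(0, -1, -1) ⇒ blocked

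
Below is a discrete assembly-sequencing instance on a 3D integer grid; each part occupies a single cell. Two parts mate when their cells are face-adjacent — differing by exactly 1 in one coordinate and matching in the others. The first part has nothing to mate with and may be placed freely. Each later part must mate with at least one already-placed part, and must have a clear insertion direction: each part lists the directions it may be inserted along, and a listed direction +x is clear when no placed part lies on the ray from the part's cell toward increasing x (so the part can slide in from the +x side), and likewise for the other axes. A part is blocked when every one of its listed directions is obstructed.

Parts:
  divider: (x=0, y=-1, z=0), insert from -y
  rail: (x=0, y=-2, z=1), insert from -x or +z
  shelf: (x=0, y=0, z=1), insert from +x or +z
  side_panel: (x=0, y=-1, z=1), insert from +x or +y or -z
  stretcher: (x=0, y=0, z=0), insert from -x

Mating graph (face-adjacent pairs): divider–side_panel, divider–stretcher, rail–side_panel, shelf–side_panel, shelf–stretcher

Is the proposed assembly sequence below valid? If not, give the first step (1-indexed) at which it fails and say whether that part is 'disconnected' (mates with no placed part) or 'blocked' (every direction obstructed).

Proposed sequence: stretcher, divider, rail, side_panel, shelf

Invalid at step 3 (disconnected)

1. stretcher@(0, 0, 0) [-x clear] — {stretcher}
2. divider@(0, -1, 0) [-y clear] — {divider, stretcher}
3. rail@(0, -2, 1) — no placed neighbour ⇒ disconnected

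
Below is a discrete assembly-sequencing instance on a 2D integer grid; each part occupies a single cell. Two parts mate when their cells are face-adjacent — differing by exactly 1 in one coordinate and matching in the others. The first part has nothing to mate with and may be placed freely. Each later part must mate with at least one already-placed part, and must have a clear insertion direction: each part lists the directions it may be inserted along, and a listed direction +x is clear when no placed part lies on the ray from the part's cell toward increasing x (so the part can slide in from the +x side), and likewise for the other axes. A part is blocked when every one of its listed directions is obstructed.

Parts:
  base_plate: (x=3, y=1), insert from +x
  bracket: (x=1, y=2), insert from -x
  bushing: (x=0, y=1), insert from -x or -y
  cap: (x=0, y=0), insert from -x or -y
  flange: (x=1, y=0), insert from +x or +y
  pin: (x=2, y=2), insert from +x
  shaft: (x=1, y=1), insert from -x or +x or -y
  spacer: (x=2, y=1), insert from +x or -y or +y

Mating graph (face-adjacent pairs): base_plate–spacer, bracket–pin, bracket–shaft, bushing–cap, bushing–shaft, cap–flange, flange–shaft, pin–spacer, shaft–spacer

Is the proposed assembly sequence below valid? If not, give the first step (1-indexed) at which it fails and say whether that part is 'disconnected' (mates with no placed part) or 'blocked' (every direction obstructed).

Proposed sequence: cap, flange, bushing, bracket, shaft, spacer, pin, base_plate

1. cap@(0, 0) [-x clear] — {cap}
2. flange@(1, 0) [+x clear] — {cap, flange}
3. bushing@(0, 1) [-x clear] — {bushing, cap, flange}
4. bracket@(1, 2) — no placed neighbour ⇒ disconnected

Invalid at step 4 (disconnected)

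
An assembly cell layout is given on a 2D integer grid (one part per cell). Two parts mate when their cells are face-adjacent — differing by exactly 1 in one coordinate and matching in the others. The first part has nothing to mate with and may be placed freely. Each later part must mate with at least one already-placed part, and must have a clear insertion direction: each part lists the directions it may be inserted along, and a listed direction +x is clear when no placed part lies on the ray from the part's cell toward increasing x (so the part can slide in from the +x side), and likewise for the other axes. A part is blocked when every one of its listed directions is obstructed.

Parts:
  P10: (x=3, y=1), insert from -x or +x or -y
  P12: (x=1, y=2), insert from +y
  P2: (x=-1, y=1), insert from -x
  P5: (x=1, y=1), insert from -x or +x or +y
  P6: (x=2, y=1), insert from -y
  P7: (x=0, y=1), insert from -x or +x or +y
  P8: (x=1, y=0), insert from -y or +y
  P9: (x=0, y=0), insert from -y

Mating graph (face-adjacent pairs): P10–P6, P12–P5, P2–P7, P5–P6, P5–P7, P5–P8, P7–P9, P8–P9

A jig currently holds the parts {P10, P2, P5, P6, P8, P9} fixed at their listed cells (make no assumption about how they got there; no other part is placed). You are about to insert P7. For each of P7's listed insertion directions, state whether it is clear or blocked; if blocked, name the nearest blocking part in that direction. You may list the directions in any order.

-x: nearest on ray is P2@(-1, 1) ⇒ blocked
+x: nearest on ray is P5@(1, 1) ⇒ blocked
+y: ray from P7(0, 1) has no placed part ⇒ clear

+x: blocked by P5; +y: clear; -x: blocked by P2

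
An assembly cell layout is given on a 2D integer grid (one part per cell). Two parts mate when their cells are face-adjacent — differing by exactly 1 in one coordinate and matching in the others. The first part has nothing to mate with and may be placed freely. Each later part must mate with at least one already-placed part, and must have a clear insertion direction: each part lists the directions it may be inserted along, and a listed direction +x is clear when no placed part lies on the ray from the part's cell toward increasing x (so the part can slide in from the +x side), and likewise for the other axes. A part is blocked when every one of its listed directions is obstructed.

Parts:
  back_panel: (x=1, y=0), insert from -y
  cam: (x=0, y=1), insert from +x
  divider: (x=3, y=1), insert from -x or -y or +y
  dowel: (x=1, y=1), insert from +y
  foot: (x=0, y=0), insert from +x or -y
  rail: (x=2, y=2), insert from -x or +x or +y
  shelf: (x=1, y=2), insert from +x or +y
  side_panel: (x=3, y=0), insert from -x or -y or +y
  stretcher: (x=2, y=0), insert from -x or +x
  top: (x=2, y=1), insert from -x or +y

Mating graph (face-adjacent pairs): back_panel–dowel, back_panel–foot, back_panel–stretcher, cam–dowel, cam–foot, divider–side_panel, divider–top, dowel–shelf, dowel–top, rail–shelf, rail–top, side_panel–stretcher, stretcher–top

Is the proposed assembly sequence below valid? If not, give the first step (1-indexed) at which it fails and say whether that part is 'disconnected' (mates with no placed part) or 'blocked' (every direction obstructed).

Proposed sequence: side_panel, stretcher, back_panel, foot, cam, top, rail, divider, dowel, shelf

Valid

1. side_panel@(3, 0) [-x clear] — {side_panel}
2. stretcher@(2, 0) [-x clear] — {side_panel, stretcher}
3. back_panel@(1, 0) [-y clear] — {back_panel, side_panel, stretcher}
4. foot@(0, 0) [-y clear] — {back_panel, foot, side_panel, stretcher}
5. cam@(0, 1) [+x clear] — {back_panel, cam, foot, side_panel, stretcher}
6. top@(2, 1) [+y clear] — {back_panel, cam, foot, side_panel, stretcher, top}
7. rail@(2, 2) [-x clear] — {back_panel, cam, foot, rail, side_panel, stretcher, top}
8. divider@(3, 1) [+y clear] — {back_panel, cam, divider, foot, rail, side_panel, stretcher, top}
9. dowel@(1, 1) [+y clear] — {back_panel, cam, divider, dowel, foot, rail, side_panel, stretcher, top}
10. shelf@(1, 2) [+y clear] — {back_panel, cam, divider, dowel, foot, rail, shelf, side_panel, stretcher, top}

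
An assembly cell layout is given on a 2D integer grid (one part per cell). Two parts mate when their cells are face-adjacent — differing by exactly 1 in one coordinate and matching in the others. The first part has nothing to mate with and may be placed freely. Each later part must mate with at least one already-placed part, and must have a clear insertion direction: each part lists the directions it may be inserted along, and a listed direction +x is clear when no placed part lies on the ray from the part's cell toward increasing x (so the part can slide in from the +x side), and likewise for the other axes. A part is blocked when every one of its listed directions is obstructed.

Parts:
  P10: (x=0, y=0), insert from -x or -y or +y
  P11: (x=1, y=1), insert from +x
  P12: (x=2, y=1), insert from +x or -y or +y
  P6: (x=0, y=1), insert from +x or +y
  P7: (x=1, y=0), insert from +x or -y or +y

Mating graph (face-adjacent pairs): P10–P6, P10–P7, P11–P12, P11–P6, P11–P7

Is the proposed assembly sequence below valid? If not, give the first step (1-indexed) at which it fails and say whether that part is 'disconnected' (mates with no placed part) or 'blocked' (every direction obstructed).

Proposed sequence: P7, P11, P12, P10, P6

1. P7@(1, 0) [+x clear] — {P7}
2. P11@(1, 1) [+x clear] — {P11, P7}
3. P12@(2, 1) [+x clear] — {P11, P12, P7}
4. P10@(0, 0) [-x clear] — {P10, P11, P12, P7}
5. P6@(0, 1) [+y clear] — {P10, P11, P12, P6, P7}

Valid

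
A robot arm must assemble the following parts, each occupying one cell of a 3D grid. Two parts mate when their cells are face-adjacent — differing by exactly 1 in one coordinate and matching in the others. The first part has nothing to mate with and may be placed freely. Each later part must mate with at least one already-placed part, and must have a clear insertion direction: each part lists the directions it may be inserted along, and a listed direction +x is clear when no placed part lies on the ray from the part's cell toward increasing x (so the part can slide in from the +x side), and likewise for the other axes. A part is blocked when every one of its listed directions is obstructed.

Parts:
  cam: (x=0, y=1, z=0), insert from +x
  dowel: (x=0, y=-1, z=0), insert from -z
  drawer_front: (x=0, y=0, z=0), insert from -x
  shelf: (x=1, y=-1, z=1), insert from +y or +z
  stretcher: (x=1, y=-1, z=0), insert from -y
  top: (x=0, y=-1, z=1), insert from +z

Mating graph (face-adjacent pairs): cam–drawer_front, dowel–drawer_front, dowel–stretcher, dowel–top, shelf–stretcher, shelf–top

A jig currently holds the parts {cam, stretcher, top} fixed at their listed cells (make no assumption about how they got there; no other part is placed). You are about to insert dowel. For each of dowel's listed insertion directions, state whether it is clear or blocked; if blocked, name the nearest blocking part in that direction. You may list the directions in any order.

-z: clear

-z: ray from dowel(0, -1, 0) has no placed part ⇒ clear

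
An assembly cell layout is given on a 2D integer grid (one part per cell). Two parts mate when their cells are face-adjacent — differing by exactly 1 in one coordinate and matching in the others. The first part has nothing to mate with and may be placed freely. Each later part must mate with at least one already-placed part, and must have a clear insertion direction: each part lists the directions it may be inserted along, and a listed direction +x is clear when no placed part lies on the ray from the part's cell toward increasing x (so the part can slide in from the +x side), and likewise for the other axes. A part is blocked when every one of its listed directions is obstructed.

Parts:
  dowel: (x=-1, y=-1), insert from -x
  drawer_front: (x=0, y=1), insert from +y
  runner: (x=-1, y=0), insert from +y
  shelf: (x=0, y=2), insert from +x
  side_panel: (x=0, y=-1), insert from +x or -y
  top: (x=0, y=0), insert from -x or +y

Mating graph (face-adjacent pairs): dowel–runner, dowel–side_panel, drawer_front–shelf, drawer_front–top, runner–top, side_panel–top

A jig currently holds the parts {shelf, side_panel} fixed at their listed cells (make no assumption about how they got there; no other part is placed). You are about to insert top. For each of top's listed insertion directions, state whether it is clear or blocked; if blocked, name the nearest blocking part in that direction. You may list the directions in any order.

-x: ray from top(0, 0) has no placed part ⇒ clear
+y: nearest on ray is shelf@(0, 2) ⇒ blocked

+y: blocked by shelf; -x: clear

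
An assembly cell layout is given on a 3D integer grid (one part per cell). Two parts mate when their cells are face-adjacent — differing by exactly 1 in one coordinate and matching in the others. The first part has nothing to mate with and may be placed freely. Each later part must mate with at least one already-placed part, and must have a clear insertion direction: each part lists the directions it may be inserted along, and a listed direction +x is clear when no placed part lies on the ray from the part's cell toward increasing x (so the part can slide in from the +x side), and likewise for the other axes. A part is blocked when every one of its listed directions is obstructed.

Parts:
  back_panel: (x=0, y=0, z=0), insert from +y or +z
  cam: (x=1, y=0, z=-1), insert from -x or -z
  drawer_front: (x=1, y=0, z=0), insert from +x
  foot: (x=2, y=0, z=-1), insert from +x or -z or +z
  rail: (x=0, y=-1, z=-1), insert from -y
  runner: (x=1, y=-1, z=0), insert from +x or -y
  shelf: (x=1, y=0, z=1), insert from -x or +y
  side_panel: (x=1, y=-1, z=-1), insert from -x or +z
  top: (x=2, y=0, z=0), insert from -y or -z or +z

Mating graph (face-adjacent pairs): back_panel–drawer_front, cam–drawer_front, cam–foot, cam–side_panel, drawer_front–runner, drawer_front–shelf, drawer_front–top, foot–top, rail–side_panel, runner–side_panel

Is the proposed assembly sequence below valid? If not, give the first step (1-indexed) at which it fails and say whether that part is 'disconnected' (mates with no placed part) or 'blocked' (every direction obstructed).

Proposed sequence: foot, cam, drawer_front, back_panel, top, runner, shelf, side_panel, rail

Valid

1. foot@(2, 0, -1) [+x clear] — {foot}
2. cam@(1, 0, -1) [-x clear] — {cam, foot}
3. drawer_front@(1, 0, 0) [+x clear] — {cam, drawer_front, foot}
4. back_panel@(0, 0, 0) [+y clear] — {back_panel, cam, drawer_front, foot}
5. top@(2, 0, 0) [-y clear] — {back_panel, cam, drawer_front, foot, top}
6. runner@(1, -1, 0) [+x clear] — {back_panel, cam, drawer_front, foot, runner, top}
7. shelf@(1, 0, 1) [-x clear] — {back_panel, cam, drawer_front, foot, runner, shelf, top}
8. side_panel@(1, -1, -1) [-x clear] — {back_panel, cam, drawer_front, foot, runner, shelf, side_panel, top}
9. rail@(0, -1, -1) [-y clear] — {back_panel, cam, drawer_front, foot, rail, runner, shelf, side_panel, top}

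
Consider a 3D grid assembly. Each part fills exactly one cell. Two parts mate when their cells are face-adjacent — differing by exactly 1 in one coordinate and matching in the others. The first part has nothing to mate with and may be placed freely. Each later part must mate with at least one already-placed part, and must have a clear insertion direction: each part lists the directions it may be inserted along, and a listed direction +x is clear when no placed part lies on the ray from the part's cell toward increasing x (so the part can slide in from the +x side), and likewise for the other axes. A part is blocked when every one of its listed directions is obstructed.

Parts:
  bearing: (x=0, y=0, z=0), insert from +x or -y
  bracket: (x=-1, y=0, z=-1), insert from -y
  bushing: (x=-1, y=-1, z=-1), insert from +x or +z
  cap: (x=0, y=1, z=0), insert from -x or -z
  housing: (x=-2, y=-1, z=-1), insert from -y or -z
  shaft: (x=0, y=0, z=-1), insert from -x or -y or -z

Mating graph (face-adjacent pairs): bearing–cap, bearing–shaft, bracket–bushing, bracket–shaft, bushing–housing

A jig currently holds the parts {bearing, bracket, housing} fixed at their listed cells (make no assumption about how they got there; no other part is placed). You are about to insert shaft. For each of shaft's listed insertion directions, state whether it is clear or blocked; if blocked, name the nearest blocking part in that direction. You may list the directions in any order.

-x: blocked by bracket; -y: clear; -z: clear

-x: nearest on ray is bracket@(-1, 0, -1) ⇒ blocked
-y: ray from shaft(0, 0, -1) has no placed part ⇒ clear
-z: ray from shaft(0, 0, -1) has no placed part ⇒ clear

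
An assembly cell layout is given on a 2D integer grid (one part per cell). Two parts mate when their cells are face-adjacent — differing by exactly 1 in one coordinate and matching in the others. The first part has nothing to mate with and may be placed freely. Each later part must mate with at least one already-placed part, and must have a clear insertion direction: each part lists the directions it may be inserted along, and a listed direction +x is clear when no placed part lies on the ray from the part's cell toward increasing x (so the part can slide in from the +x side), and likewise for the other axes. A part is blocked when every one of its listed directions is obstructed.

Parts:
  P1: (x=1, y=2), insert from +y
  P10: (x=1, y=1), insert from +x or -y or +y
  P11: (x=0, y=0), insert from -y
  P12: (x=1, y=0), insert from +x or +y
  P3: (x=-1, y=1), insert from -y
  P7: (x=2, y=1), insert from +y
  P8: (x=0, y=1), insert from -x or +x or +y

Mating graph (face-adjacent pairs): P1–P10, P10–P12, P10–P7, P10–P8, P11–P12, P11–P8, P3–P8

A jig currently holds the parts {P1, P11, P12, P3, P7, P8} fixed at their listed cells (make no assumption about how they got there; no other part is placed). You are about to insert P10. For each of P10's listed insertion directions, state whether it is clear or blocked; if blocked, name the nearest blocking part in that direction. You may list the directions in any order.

+x: blocked by P7; +y: blocked by P1; -y: blocked by P12

+x: nearest on ray is P7@(2, 1) ⇒ blocked
-y: nearest on ray is P12@(1, 0) ⇒ blocked
+y: nearest on ray is P1@(1, 2) ⇒ blocked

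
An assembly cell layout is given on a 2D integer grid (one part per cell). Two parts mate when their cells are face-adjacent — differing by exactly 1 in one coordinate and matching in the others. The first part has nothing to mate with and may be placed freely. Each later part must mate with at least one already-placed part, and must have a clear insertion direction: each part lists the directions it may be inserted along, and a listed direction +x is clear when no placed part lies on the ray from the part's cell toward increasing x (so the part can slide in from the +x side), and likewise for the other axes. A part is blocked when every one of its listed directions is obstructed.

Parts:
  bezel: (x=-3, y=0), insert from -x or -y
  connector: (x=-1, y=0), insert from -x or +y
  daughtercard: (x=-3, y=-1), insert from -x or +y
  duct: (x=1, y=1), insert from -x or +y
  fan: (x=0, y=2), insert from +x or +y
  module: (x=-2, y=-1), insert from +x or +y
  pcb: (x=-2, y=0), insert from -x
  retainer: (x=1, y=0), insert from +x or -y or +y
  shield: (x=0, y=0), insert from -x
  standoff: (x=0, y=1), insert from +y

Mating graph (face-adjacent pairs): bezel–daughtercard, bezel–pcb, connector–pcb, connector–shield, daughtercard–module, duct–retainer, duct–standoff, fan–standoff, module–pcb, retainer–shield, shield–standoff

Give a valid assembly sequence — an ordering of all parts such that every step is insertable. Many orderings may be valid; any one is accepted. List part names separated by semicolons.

1. duct@(1, 1) [-x clear] — {duct}
2. retainer@(1, 0) [+x clear] — {duct, retainer}
3. shield@(0, 0) [-x clear] — {duct, retainer, shield}
4. connector@(-1, 0) [-x clear] — {connector, duct, retainer, shield}
5. pcb@(-2, 0) [-x clear] — {connector, duct, pcb, retainer, shield}
6. bezel@(-3, 0) [-x clear] — {bezel, connector, duct, pcb, retainer, shield}
7. daughtercard@(-3, -1) [-x clear] — {bezel, connector, daughtercard, duct, pcb, retainer, shield}
8. module@(-2, -1) [+x clear] — {bezel, connector, daughtercard, duct, module, pcb, retainer, shield}
9. standoff@(0, 1) [+y clear] — {bezel, connector, daughtercard, duct, module, pcb, retainer, shield, standoff}
10. fan@(0, 2) [+x clear] — {bezel, connector, daughtercard, duct, fan, module, pcb, retainer, shield, standoff}

duct; retainer; shield; connector; pcb; bezel; daughtercard; module; standoff; fan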